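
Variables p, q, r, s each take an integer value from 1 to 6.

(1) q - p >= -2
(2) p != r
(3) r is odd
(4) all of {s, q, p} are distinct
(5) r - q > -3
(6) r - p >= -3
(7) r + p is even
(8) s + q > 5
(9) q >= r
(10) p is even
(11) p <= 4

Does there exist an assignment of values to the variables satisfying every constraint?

Constraint 3 makes r odd and constraint 10 makes p even, so r + p must be odd. Constraint 7 says r + p is even — contradiction.

Unsatisfiable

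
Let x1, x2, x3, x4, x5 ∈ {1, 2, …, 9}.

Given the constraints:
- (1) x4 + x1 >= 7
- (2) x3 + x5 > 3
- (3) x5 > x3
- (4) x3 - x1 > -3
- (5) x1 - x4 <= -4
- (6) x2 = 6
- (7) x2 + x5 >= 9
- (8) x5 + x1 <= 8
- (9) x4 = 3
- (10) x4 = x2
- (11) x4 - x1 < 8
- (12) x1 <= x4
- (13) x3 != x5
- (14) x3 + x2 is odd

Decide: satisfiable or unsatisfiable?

Unsatisfiable

Constraint 9 fixes x4 = 3 and constraint 6 fixes x2 = 6, but constraint 10 requires x4 = x2. Since 3 ≠ 6, contradiction.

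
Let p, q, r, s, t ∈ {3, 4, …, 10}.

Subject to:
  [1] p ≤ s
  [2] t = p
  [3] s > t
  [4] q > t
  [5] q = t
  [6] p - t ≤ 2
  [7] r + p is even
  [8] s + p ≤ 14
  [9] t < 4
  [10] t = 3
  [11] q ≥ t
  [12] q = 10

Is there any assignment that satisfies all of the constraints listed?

Constraint 12 fixes q = 10 and constraint 10 fixes t = 3, but constraint 5 requires q = t. Since 10 ≠ 3, contradiction.

Unsatisfiable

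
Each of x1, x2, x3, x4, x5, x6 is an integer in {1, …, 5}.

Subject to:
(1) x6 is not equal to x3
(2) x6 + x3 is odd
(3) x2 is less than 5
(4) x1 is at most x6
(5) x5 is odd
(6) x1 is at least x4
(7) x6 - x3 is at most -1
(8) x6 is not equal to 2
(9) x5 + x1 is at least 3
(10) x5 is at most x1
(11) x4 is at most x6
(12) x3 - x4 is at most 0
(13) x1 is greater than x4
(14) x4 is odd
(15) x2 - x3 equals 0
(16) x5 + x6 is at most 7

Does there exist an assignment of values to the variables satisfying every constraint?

Constraints 4, 7, 12, and 13 give x4 < x1, x1 ≤ x6, x6 < x3, x3 ≤ x4. Chaining: x4 < x1 ≤ x6 < x3 ≤ x4, which forces x4 < x4 — impossible.

Unsatisfiable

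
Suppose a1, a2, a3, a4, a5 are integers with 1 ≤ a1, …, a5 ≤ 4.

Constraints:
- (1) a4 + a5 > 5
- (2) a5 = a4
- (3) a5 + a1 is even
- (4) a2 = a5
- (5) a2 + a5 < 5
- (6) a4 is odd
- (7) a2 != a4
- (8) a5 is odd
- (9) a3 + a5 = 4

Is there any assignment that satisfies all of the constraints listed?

Unsatisfiable

From constraints 2 and 4, a2 = a5 = a4, so a2 = a4. But constraint 7 says a2 ≠ a4. Contradiction.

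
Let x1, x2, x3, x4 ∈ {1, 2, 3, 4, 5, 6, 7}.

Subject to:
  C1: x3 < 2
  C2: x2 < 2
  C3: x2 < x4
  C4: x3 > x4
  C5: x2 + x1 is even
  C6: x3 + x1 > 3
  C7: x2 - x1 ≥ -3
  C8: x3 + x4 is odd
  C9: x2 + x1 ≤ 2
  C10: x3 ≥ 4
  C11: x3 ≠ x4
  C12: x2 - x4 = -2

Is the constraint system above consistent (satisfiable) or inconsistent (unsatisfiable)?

Unsatisfiable

From constraint 10: x3 ≥ 4. From constraint 1: x3 ≤ 1. But 1 < 4, so no value of x3 works.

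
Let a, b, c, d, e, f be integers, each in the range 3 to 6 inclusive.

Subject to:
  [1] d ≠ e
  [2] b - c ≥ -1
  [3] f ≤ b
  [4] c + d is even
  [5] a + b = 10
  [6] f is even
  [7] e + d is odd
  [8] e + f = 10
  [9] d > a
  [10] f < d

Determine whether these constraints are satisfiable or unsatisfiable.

Satisfiable

Setting (a, b, c, d, e, f) = (4, 6, 5, 5, 6, 4) satisfies everything: constraint 2: b - c = 1; constraint 5: a + b = 10; constraint 8: e + f = 10, and the others follow.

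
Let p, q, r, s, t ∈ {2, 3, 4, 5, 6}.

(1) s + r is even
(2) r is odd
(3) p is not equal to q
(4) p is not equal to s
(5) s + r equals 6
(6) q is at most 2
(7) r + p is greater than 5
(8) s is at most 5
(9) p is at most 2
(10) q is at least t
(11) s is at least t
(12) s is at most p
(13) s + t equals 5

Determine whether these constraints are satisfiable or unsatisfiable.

Unsatisfiable

From constraints 9 and 12: s ≤ p ≤ 2. From constraints 6 and 10: t ≤ q ≤ 2. Hence s + t ≤ 4. But constraint 13 requires s + t = 5, and 5 > 4. Contradiction.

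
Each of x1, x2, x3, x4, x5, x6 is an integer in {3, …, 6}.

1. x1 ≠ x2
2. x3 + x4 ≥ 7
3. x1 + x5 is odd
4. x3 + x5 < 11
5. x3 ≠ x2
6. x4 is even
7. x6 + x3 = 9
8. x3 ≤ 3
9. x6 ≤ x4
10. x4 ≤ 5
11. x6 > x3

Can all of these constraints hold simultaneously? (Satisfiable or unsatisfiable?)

Unsatisfiable

From constraints 9 and 10: x6 ≤ x4 ≤ 5. From constraint 8: x3 ≤ 3. Hence x6 + x3 ≤ 8. But constraint 7 requires x6 + x3 = 9, and 9 > 8. Contradiction.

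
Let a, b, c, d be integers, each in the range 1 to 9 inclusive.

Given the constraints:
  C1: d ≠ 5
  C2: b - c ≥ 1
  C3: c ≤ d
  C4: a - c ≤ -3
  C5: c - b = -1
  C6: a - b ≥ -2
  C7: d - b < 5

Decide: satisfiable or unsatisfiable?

Constraints 2, 4, and 6 give c − a ≥ 3, a − b ≥ -2, b − c ≥ 1.
Adding all 3 inequalities: the left sides telescope to 0, and the right sides sum to 3 + (-2) + 1 = 2. So 0 ≥ 2, which is false.

Unsatisfiable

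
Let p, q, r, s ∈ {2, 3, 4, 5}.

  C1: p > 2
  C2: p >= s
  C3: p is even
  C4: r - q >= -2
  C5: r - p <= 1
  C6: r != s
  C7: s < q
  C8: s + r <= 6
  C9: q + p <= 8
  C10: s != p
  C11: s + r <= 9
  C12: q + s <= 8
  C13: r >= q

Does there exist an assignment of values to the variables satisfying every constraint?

Satisfiable

The assignment p = 4, q = 4, r = 4, s = 2 works:
  constraint 4 holds since r - q = 0.
  constraint 5 holds since r - p = 0.
  constraint 8 holds since s + r = 6.
The rest check out directly.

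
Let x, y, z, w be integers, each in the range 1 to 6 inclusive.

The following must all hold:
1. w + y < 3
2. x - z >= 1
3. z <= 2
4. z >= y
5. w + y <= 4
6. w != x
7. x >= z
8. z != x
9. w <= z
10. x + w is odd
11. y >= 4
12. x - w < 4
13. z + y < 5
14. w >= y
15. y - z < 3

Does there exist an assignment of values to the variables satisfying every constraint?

From constraints 11 and 14: w ≥ y and y ≥ 4, so w ≥ 4. From constraints 3 and 9: w ≤ z and z ≤ 2, so w ≤ 2. But 2 < 4, so no value of w works.

Unsatisfiable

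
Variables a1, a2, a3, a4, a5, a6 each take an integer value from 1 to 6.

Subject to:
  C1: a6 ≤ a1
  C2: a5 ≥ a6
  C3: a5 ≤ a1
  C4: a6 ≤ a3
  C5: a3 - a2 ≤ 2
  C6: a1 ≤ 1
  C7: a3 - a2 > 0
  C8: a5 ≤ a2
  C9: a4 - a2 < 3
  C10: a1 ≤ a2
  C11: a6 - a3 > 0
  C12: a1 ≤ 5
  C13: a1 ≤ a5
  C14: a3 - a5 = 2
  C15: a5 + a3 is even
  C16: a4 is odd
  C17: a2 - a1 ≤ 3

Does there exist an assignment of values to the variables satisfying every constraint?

Constraints 2, 7, 8, and 11 give a5 ≤ a2, a2 < a3, a3 < a6, a6 ≤ a5. Chaining: a5 ≤ a2 < a3 < a6 ≤ a5, which forces a5 < a5 — impossible.

Unsatisfiable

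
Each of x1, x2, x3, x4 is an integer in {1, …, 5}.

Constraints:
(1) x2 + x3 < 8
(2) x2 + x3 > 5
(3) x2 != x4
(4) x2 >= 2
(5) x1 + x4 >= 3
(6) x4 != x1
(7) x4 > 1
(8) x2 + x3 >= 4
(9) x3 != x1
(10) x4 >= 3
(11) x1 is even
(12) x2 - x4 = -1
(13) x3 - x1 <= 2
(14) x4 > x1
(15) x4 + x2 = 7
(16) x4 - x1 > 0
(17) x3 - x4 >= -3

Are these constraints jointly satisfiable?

Satisfiable

Take x1 = 2, x2 = 3, x3 = 4, x4 = 4. Then constraint 1: x2 + x3 = 7; constraint 2: x2 + x3 = 7; constraint 5: x1 + x4 = 6, and every other listed constraint is also met.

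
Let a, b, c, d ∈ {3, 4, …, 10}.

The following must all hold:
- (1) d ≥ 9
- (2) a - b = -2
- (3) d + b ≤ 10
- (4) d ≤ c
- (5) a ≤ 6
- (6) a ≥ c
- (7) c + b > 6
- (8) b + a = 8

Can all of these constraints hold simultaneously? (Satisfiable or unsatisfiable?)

From constraints 1 and 4: c ≥ d and d ≥ 9, so c ≥ 9. From constraints 5 and 6: c ≤ a and a ≤ 6, so c ≤ 6. But 6 < 9, so no value of c works.

Unsatisfiable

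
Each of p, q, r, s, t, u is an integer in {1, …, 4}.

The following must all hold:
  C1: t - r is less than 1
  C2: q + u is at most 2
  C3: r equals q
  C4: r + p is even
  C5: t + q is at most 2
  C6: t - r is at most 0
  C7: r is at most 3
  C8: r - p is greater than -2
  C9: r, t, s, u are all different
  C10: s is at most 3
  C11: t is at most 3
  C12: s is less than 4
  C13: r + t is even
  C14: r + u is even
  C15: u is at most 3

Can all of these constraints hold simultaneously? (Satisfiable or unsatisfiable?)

Unsatisfiable

Constraints 7, 10, 11, and 15 confine each of r, t, s, u to the 3 values {1, …, 3} (the domain already gives each ≥ 1).
Constraint 9 requires all 4 of them to be distinct, but only 3 values are available — impossible by the pigeonhole principle.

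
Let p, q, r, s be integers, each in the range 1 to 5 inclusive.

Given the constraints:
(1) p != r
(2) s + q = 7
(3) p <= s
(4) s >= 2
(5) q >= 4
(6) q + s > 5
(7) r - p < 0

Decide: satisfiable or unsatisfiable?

Satisfiable

Take p = 2, q = 5, r = 1, s = 2. Then constraint 2: s + q = 7; constraint 6: q + s = 7, and every other listed constraint is also met.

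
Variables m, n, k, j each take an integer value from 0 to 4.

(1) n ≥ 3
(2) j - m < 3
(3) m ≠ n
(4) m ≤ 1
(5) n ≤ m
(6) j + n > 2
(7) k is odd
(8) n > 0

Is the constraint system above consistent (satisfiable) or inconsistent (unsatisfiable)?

Unsatisfiable

From constraints 1 and 5: m ≥ n and n ≥ 3, so m ≥ 3. From constraint 4: m ≤ 1. But 1 < 3, so no value of m works.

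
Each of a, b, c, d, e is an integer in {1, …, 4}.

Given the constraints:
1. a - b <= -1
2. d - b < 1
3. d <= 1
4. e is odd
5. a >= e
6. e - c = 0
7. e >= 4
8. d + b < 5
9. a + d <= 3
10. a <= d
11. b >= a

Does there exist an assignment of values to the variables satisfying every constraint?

Unsatisfiable

From constraints 5 and 7: a ≥ e and e ≥ 4, so a ≥ 4. From constraints 3 and 10: a ≤ d and d ≤ 1, so a ≤ 1. But 1 < 4, so no value of a works.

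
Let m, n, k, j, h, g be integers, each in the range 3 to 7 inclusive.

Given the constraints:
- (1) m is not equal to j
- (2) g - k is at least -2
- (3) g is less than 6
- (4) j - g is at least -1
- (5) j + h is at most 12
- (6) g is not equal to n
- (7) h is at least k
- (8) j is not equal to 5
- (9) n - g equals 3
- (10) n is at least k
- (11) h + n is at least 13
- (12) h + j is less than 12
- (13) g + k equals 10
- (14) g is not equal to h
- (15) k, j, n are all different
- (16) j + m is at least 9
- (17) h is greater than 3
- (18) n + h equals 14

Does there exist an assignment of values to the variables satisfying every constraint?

Satisfiable

The assignment m = 7, n = 7, k = 6, j = 4, h = 7, g = 4 works:
  constraint 2 holds since g - k = -2.
  constraint 4 holds since j - g = 0.
  constraint 5 holds since j + h = 11.
The rest check out directly.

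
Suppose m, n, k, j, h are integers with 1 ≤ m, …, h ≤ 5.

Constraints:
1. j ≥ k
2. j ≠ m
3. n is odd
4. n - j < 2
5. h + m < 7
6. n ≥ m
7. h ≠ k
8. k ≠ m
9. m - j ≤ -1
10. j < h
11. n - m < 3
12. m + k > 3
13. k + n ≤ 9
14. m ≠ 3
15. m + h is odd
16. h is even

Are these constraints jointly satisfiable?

Satisfiable

Take m = 1, n = 3, k = 3, j = 3, h = 4. Then constraint 4: n - j = 0; constraint 5: h + m = 5, and every other listed constraint is also met.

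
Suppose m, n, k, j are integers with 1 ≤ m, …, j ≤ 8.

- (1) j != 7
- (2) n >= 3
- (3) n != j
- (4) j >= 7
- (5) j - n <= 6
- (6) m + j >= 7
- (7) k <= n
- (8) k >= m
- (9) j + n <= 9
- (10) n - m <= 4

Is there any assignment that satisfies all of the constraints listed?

Unsatisfiable

From constraint 4: j ≥ 7. From constraint 2: n ≥ 3. Hence j + n ≥ 10. But constraint 9 requires j + n ≤ 9, and 9 < 10. Contradiction.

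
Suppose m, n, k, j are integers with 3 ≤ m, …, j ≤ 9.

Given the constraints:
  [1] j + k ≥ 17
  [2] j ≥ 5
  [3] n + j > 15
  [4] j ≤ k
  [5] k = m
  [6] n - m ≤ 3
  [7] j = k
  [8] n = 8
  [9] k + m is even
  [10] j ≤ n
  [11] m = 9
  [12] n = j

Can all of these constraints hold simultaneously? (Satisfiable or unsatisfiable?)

Unsatisfiable

Constraint 8 fixes n = 8 and constraint 11 fixes m = 9. Constraints 5, 7, and 12 give n = j = k = m, so n = m. But 8 ≠ 9 — contradiction.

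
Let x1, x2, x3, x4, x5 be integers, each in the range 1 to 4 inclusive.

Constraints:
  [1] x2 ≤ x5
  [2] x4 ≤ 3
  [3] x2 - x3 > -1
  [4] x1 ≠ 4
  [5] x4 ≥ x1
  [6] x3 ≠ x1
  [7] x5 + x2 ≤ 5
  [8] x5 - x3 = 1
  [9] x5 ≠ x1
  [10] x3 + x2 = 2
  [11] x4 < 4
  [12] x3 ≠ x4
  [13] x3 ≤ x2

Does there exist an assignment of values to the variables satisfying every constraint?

Try x1 = 3, x2 = 1, x3 = 1, x4 = 3, x5 = 2.
Check constraint 3: x2 - x3 = 0; constraint 7: x5 + x2 = 3; constraint 8: x5 - x3 = 1. The remaining constraints are straightforward to verify.

Satisfiable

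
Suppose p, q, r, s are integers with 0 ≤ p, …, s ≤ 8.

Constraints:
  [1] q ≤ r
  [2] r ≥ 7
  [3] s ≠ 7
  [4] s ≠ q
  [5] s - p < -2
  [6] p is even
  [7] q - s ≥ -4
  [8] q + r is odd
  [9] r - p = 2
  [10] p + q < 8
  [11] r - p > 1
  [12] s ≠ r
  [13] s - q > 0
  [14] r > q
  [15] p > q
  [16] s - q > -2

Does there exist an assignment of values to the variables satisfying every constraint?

Take p = 6, q = 1, r = 8, s = 2. Then constraint 5: s - p = -4; constraint 7: q - s = -1; constraint 9: r - p = 2, and every other listed constraint is also met.

Satisfiable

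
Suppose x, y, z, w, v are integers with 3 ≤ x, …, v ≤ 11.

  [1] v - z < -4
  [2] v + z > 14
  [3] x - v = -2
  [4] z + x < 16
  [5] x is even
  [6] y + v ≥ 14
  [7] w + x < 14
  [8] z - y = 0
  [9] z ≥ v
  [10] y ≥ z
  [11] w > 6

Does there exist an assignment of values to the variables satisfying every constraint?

Satisfiable

Try x = 4, y = 11, z = 11, w = 9, v = 6.
Check constraint 1: v - z = -5; constraint 2: v + z = 17; constraint 3: x - v = -2. The remaining constraints are straightforward to verify.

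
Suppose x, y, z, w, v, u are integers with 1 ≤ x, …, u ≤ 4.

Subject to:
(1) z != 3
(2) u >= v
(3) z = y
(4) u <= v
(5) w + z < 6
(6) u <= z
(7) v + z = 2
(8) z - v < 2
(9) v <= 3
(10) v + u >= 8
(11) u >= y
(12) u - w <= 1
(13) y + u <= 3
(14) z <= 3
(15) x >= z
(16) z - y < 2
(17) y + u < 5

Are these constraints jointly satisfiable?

Unsatisfiable

From constraint 9: v ≤ 3. From constraints 6 and 14: u ≤ z ≤ 3. Hence v + u ≤ 6. But constraint 10 requires v + u ≥ 8, and 8 > 6. Contradiction.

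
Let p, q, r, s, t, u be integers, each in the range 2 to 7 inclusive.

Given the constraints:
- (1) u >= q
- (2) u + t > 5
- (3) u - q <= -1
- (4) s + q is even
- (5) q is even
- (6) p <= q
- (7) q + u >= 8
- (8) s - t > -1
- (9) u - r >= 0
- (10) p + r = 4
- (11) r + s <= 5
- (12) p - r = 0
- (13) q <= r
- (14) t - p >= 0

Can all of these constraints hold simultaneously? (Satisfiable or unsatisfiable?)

Constraints 3, 9, and 13 give r ≤ u, u < q, q ≤ r. Chaining: r ≤ u < q ≤ r, which forces r < r — impossible.

Unsatisfiable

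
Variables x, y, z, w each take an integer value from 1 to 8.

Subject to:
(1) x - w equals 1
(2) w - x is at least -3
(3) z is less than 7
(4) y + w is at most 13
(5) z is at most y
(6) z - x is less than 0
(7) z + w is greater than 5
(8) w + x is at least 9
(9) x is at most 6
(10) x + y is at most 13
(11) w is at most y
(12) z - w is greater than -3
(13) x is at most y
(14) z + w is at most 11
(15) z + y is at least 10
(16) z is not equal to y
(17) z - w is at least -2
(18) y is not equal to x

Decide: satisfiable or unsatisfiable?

One satisfying assignment is x = 5, y = 8, z = 4, w = 4.
For the less obvious constraints — constraint 1: x - w = 1; constraint 2: w - x = -1; constraint 4: y + w = 12 — and the others hold by inspection.

Satisfiable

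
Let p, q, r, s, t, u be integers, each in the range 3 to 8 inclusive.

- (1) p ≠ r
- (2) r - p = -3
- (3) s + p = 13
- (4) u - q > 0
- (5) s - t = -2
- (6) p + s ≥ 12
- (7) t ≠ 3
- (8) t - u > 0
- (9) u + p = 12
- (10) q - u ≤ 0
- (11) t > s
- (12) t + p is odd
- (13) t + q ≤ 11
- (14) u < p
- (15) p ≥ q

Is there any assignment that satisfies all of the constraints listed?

Take p = 8, q = 3, r = 5, s = 5, t = 7, u = 4. Then constraint 2: r - p = -3; constraint 3: s + p = 13; constraint 4: u - q = 1, and every other listed constraint is also met.

Satisfiable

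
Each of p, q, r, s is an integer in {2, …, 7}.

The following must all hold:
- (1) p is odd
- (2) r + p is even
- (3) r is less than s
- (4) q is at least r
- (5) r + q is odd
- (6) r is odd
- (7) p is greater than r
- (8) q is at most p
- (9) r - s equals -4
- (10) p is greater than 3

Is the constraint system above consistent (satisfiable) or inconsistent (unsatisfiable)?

The assignment p = 7, q = 6, r = 3, s = 7 works:
  constraint 1 holds since p = 7 is odd.
  constraint 9 holds since r - s = -4.
The rest check out directly.

Satisfiable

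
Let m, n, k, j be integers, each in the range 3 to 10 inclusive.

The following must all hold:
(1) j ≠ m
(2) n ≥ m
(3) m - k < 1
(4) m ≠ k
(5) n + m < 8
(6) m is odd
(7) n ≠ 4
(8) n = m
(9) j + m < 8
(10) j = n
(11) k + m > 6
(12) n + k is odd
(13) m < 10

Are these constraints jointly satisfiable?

From constraints 8 and 10, j = n = m, so j = m. But constraint 1 says j ≠ m. Contradiction.

Unsatisfiable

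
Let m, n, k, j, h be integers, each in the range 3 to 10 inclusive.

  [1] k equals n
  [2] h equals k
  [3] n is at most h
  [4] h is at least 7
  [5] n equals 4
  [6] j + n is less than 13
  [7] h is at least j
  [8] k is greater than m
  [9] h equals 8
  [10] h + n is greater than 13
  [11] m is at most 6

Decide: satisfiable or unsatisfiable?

Constraint 9 fixes h = 8 and constraint 5 fixes n = 4. Constraints 1 and 2 give h = k = n, so h = n. But 8 ≠ 4 — contradiction.

Unsatisfiable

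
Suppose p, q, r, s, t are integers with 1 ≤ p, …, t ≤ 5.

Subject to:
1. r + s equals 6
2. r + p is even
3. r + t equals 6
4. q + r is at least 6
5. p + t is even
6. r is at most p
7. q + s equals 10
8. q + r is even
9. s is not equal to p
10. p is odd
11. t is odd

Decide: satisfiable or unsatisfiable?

Setting (p, q, r, s, t) = (3, 5, 1, 5, 5) satisfies everything: constraint 1: r + s = 6; constraint 3: r + t = 6, and the others follow.

Satisfiable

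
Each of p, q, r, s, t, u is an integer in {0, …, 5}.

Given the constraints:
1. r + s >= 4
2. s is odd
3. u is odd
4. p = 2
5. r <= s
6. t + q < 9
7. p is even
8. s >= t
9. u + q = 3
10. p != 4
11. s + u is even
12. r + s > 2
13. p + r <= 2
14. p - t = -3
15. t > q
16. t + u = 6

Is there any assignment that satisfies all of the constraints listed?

Satisfiable

Setting (p, q, r, s, t, u) = (2, 2, 0, 5, 5, 1) satisfies everything: constraint 1: r + s = 5; constraint 6: t + q = 7, and the others follow.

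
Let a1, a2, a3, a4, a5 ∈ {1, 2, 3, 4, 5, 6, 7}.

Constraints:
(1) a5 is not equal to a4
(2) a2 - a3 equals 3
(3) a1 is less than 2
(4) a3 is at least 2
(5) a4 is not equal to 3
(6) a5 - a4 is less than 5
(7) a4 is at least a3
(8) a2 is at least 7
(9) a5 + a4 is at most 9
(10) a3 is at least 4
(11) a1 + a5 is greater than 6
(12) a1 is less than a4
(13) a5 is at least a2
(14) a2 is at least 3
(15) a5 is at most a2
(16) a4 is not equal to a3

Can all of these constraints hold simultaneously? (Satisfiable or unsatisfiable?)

Unsatisfiable

From constraints 8 and 13: a5 ≥ a2 ≥ 7. From constraints 7 and 10: a4 ≥ a3 ≥ 4. Hence a5 + a4 ≥ 11. But constraint 9 requires a5 + a4 ≤ 9, and 9 < 11. Contradiction.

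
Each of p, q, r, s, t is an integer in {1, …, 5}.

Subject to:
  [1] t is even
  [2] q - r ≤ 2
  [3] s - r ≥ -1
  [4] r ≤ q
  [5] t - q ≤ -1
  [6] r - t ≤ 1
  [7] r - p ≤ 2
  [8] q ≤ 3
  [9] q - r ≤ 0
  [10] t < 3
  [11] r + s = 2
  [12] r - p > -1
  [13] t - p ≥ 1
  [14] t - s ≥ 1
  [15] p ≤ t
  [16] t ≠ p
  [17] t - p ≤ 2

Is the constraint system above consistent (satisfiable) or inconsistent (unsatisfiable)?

Constraints 3, 5, 9, and 14 give t − s ≥ 1, s − r ≥ -1, r − q ≥ 0, q − t ≥ 1.
Adding all 4 inequalities: the left sides telescope to 0, and the right sides sum to 1 + (-1) + 0 + 1 = 1. So 0 ≥ 1, which is false.

Unsatisfiable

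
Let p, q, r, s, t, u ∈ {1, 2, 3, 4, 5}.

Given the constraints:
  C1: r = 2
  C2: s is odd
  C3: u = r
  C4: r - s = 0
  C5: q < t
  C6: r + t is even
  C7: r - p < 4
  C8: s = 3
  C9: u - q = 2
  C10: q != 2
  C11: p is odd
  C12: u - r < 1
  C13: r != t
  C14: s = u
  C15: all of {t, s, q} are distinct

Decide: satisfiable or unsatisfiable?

Constraint 8 fixes s = 3 and constraint 1 fixes r = 2. Constraints 3 and 14 give s = u = r, so s = r. But 3 ≠ 2 — contradiction.

Unsatisfiable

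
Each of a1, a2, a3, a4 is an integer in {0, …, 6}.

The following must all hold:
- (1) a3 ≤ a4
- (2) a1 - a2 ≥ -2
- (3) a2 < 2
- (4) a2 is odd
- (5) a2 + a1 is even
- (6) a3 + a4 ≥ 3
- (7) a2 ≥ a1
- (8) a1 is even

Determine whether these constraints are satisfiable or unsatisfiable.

Constraint 4 makes a2 odd and constraint 8 makes a1 even, so a2 + a1 must be odd. Constraint 5 says a2 + a1 is even — contradiction.

Unsatisfiable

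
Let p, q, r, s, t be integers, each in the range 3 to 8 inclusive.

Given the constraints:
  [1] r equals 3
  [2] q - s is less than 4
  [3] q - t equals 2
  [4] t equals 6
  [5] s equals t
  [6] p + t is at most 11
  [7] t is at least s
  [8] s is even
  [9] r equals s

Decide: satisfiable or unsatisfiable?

Constraint 1 fixes r = 3 and constraint 4 fixes t = 6. Constraints 5 and 9 give r = s = t, so r = t. But 3 ≠ 6 — contradiction.

Unsatisfiable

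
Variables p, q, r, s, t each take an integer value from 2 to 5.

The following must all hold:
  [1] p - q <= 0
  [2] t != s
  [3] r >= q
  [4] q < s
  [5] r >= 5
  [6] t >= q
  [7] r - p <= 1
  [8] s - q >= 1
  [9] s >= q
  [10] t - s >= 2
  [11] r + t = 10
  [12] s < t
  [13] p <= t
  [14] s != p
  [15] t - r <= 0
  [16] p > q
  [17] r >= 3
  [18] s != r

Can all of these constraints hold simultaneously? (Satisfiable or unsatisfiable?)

Constraints 1, 7, 8, 10, and 15 give r − t ≥ 0, t − s ≥ 2, s − q ≥ 1, q − p ≥ 0, p − r ≥ -1.
Adding all 5 inequalities: the left sides telescope to 0, and the right sides sum to 0 + 2 + 1 + 0 + (-1) = 2. So 0 ≥ 2, which is false.

Unsatisfiable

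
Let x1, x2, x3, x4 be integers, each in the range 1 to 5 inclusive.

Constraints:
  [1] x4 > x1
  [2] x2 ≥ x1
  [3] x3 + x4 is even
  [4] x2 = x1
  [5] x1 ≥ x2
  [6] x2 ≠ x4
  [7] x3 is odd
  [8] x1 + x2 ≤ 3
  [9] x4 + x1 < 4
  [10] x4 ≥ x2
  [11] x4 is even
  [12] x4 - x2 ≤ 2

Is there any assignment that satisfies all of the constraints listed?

Unsatisfiable

Constraint 7 makes x3 odd and constraint 11 makes x4 even, so x3 + x4 must be odd. Constraint 3 says x3 + x4 is even — contradiction.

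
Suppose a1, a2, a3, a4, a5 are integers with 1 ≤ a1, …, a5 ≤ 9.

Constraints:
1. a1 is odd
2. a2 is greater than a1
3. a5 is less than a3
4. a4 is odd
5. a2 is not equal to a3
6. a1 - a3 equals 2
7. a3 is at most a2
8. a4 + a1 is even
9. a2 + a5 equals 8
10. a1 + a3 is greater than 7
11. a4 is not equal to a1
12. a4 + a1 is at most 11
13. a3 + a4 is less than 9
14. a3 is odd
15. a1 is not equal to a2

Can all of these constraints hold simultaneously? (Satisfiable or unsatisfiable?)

Try a1 = 5, a2 = 6, a3 = 3, a4 = 3, a5 = 2.
Check constraint 6: a1 - a3 = 2; constraint 9: a2 + a5 = 8. The remaining constraints are straightforward to verify.

Satisfiable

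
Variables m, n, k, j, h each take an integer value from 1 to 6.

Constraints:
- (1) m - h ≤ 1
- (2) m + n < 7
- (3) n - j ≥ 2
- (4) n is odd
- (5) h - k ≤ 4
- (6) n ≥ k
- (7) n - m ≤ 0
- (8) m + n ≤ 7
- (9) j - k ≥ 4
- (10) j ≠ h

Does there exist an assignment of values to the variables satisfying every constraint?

Constraints 1, 3, 5, 7, and 9 give k − h ≥ -4, h − m ≥ -1, m − n ≥ 0, n − j ≥ 2, j − k ≥ 4.
Adding all 5 inequalities: the left sides telescope to 0, and the right sides sum to (-4) + (-1) + 0 + 2 + 4 = 1. So 0 ≥ 1, which is false.

Unsatisfiable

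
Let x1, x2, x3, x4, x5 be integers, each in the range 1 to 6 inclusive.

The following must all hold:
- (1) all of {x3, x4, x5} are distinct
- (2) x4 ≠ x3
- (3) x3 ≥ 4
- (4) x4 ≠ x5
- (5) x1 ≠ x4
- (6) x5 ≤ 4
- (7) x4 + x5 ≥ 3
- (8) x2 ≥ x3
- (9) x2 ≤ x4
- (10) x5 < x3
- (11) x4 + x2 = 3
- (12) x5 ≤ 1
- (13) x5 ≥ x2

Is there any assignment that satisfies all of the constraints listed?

From constraints 3 and 8: x2 ≥ x3 and x3 ≥ 4, so x2 ≥ 4. From constraints 12 and 13: x2 ≤ x5 and x5 ≤ 1, so x2 ≤ 1. But 1 < 4, so no value of x2 works.

Unsatisfiable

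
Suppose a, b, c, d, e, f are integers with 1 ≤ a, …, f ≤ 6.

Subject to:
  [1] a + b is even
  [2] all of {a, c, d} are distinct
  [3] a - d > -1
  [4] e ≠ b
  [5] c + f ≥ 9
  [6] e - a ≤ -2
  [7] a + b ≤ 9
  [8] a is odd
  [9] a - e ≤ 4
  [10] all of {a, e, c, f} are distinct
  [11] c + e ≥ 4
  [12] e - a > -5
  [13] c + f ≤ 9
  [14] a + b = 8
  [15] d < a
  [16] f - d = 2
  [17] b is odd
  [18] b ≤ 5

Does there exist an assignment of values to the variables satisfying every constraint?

The assignment a = 5, b = 3, c = 3, d = 4, e = 1, f = 6 works:
  constraint 3 holds since a - d = 1.
  constraint 5 holds since c + f = 9.
  constraint 6 holds since e - a = -4.
The rest check out directly.

Satisfiable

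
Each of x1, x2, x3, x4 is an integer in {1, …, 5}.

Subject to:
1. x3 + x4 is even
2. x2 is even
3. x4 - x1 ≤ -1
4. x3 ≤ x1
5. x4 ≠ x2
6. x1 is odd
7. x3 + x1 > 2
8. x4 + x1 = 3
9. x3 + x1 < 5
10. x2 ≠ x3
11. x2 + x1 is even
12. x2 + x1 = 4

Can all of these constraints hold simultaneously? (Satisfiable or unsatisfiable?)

Constraint 2 makes x2 even and constraint 6 makes x1 odd, so x2 + x1 must be odd. Constraint 11 says x2 + x1 is even — contradiction.

Unsatisfiable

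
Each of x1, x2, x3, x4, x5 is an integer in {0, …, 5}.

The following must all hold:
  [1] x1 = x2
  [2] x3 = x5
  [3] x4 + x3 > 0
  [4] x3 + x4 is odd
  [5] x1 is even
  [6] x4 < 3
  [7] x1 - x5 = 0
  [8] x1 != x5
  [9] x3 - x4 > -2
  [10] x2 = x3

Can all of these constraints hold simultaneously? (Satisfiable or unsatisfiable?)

Unsatisfiable

From constraints 1, 2, and 10, x1 = x2 = x3 = x5, so x1 = x5. But constraint 8 says x1 ≠ x5. Contradiction.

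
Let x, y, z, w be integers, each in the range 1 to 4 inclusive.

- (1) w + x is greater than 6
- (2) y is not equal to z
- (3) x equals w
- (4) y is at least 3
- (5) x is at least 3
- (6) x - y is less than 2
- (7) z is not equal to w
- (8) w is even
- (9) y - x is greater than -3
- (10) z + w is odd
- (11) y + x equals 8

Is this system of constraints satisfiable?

One satisfying assignment is x = 4, y = 4, z = 1, w = 4.
For the less obvious constraints — constraint 1: w + x = 8; constraint 6: x - y = 0; constraint 9: y - x = 0 — and the others hold by inspection.

Satisfiable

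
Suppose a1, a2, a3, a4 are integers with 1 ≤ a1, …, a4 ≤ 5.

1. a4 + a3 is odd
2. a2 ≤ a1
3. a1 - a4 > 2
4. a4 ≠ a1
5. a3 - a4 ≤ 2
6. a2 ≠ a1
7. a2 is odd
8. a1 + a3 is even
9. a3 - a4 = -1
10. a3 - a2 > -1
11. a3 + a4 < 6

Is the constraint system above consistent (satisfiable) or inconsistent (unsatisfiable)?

Try a1 = 5, a2 = 1, a3 = 1, a4 = 2.
Check constraint 3: a1 - a4 = 3; constraint 5: a3 - a4 = -1. The remaining constraints are straightforward to verify.

Satisfiable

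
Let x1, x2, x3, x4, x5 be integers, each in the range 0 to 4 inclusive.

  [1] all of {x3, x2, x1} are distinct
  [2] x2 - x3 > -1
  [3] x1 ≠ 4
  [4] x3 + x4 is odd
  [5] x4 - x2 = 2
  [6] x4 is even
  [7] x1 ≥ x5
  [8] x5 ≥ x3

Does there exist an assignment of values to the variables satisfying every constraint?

Satisfiable

One satisfying assignment is x1 = 3, x2 = 2, x3 = 1, x4 = 4, x5 = 3.
For the less obvious constraints — constraint 1: values 1, 2, 3 are distinct; constraint 2: x2 - x3 = 1; constraint 5: x4 - x2 = 2 — and the others hold by inspection.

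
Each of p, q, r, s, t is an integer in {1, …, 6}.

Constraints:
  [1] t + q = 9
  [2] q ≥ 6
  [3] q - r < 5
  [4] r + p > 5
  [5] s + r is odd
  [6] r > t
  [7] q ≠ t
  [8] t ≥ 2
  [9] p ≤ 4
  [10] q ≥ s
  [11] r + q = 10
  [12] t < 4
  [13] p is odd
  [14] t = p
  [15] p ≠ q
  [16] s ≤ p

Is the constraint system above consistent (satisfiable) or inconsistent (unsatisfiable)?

Setting (p, q, r, s, t) = (3, 6, 4, 3, 3) satisfies everything: constraint 1: t + q = 9; constraint 3: q - r = 2, and the others follow.

Satisfiable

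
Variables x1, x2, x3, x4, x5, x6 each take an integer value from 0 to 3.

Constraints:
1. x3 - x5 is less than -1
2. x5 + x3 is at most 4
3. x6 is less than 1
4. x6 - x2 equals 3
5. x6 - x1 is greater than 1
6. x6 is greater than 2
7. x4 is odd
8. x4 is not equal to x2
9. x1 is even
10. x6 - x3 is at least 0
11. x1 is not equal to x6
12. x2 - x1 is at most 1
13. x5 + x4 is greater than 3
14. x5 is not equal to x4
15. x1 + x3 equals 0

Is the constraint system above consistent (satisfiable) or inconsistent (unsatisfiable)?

From constraint 6: x6 ≥ 3. From constraint 3: x6 ≤ 0. But 0 < 3, so no value of x6 works.

Unsatisfiable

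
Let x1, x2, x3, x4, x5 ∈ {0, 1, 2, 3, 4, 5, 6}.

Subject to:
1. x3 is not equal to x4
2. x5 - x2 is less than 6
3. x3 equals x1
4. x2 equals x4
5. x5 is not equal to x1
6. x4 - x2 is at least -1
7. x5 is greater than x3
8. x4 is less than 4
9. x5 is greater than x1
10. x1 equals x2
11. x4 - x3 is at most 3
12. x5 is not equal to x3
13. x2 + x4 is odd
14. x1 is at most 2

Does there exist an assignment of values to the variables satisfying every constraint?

From constraints 3, 4, and 10, x3 = x1 = x2 = x4, so x3 = x4. But constraint 1 says x3 ≠ x4. Contradiction.

Unsatisfiable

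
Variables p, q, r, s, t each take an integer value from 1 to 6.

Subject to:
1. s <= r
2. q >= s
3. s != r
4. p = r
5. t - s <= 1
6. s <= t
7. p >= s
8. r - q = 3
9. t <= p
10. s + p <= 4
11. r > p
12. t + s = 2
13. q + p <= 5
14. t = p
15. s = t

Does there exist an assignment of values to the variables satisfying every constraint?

Unsatisfiable

From constraints 4, 14, and 15, s = t = p = r, so s = r. But constraint 3 says s ≠ r. Contradiction.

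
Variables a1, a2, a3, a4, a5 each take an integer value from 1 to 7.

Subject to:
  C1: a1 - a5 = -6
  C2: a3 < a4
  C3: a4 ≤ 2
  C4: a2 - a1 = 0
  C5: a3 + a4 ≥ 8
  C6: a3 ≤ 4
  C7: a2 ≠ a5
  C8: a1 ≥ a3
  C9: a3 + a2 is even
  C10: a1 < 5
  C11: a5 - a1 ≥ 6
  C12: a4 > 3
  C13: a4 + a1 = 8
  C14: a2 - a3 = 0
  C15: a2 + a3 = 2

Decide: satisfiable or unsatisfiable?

Unsatisfiable

From constraint 6: a3 ≤ 4. From constraint 3: a4 ≤ 2. Hence a3 + a4 ≤ 6. But constraint 5 requires a3 + a4 ≥ 8, and 8 > 6. Contradiction.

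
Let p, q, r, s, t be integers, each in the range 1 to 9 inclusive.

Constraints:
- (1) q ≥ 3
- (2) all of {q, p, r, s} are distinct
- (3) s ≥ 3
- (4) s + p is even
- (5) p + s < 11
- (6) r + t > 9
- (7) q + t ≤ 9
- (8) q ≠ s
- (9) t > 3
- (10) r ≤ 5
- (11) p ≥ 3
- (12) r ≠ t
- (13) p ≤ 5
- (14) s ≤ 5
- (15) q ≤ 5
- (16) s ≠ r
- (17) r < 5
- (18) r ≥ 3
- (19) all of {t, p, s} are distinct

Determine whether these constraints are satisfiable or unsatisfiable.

Constraints 1, 3, 10, 11, 13, 14, 15, and 18 confine each of q, p, r, s to the 3 values {3, …, 5}.
Constraint 2 requires all 4 of them to be distinct, but only 3 values are available — impossible by the pigeonhole principle.

Unsatisfiable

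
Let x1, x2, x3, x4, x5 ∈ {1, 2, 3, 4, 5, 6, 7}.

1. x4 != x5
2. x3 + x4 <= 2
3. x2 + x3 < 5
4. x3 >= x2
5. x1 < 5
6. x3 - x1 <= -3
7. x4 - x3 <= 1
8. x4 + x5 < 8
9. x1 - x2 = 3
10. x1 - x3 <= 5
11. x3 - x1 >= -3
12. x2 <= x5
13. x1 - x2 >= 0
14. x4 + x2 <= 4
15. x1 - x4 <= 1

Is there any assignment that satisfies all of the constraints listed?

Constraints 6, 7, and 15 give x1 − x3 ≥ 3, x3 − x4 ≥ -1, x4 − x1 ≥ -1.
Adding all 3 inequalities: the left sides telescope to 0, and the right sides sum to 3 + (-1) + (-1) = 1. So 0 ≥ 1, which is false.

Unsatisfiable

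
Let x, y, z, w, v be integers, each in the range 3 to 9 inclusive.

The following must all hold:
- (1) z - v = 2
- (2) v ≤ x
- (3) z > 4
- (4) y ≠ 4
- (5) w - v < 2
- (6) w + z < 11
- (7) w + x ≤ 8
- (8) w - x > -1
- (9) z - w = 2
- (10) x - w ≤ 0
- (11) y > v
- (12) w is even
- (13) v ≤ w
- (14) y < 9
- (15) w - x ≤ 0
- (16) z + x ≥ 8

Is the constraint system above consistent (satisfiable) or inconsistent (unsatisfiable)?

Satisfiable

Try x = 4, y = 6, z = 6, w = 4, v = 4.
Check constraint 1: z - v = 2; constraint 5: w - v = 0; constraint 6: w + z = 10. The remaining constraints are straightforward to verify.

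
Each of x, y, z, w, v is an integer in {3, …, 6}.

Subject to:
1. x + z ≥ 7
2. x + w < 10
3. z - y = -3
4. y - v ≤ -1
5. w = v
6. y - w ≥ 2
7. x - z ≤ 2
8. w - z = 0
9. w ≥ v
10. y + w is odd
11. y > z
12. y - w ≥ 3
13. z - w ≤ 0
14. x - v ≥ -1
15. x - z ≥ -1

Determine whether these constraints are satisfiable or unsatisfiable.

Unsatisfiable

Constraints 4, 7, 12, 13, and 14 give w − z ≥ 0, z − x ≥ -2, x − v ≥ -1, v − y ≥ 1, y − w ≥ 3.
Adding all 5 inequalities: the left sides telescope to 0, and the right sides sum to 0 + (-2) + (-1) + 1 + 3 = 1. So 0 ≥ 1, which is false.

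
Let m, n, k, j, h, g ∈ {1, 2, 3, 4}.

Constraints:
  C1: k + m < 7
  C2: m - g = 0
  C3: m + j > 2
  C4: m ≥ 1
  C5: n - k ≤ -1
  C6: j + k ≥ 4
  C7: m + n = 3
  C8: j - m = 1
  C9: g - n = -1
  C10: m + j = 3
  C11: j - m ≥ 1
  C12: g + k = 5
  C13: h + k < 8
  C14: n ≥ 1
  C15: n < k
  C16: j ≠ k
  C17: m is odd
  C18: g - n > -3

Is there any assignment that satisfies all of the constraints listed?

One satisfying assignment is m = 1, n = 2, k = 4, j = 2, h = 1, g = 1.
For the less obvious constraints — constraint 1: k + m = 5; constraint 2: m - g = 0; constraint 3: m + j = 3 — and the others hold by inspection.

Satisfiable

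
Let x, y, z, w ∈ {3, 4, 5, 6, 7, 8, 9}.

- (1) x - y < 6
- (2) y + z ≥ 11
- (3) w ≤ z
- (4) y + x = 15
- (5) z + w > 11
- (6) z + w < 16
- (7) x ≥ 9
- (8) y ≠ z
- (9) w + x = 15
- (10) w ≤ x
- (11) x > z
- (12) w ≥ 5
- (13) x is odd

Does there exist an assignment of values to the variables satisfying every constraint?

Satisfiable

Take x = 9, y = 6, z = 8, w = 6. Then constraint 1: x - y = 3; constraint 2: y + z = 14; constraint 4: y + x = 15, and every other listed constraint is also met.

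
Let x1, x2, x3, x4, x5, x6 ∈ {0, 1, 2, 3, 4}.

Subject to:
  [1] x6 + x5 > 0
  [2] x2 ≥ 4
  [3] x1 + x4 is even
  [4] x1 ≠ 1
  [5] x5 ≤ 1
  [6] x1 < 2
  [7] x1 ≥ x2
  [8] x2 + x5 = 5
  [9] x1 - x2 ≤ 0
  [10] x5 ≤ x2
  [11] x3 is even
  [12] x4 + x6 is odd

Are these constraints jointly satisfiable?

From constraints 2 and 7: x1 ≥ x2 and x2 ≥ 4, so x1 ≥ 4. From constraint 6: x1 ≤ 1. But 1 < 4, so no value of x1 works.

Unsatisfiable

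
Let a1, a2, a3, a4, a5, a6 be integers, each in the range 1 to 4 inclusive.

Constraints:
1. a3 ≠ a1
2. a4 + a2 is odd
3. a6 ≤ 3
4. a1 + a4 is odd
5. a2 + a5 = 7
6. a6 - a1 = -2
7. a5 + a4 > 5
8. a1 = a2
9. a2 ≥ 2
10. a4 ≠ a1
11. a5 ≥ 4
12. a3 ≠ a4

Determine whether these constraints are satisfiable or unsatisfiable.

Take a1 = 3, a2 = 3, a3 = 1, a4 = 4, a5 = 4, a6 = 1. Then constraint 5: a2 + a5 = 7; constraint 6: a6 - a1 = -2, and every other listed constraint is also met.

Satisfiable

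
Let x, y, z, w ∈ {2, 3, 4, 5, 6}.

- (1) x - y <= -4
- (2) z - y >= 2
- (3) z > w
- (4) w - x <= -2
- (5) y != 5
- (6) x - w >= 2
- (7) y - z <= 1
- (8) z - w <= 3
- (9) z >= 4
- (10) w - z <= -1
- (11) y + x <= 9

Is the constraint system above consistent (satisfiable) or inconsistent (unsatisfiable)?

Unsatisfiable

Constraints 1, 4, 7, and 8 give x − w ≥ 2, w − z ≥ -3, z − y ≥ -1, y − x ≥ 4.
Adding all 4 inequalities: the left sides telescope to 0, and the right sides sum to 2 + (-3) + (-1) + 4 = 2. So 0 ≥ 2, which is false.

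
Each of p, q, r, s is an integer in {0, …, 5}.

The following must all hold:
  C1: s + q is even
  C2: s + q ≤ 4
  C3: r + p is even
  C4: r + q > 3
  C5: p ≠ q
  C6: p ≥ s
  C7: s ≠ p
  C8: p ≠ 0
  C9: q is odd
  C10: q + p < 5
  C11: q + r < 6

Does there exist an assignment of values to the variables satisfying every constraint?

Setting (p, q, r, s) = (3, 1, 3, 1) satisfies everything: constraint 2: s + q = 2; constraint 4: r + q = 4; constraint 10: q + p = 4, and the others follow.

Satisfiable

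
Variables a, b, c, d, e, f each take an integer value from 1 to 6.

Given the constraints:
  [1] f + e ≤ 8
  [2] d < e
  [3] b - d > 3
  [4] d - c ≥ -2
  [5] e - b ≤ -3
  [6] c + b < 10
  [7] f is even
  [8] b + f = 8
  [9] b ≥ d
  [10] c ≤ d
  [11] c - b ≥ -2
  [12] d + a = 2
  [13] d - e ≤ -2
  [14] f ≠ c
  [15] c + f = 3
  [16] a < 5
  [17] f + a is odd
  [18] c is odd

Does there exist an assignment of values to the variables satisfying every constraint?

Constraints 4, 5, 11, and 13 give b − e ≥ 3, e − d ≥ 2, d − c ≥ -2, c − b ≥ -2.
Adding all 4 inequalities: the left sides telescope to 0, and the right sides sum to 3 + 2 + (-2) + (-2) = 1. So 0 ≥ 1, which is false.

Unsatisfiable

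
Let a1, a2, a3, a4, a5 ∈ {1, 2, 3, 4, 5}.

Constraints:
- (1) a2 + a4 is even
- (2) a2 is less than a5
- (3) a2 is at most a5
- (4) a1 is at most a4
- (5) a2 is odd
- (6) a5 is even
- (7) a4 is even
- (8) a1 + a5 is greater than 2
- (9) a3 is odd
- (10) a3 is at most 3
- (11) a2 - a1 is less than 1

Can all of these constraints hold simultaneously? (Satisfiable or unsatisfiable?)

Constraint 5 makes a2 odd and constraint 7 makes a4 even, so a2 + a4 must be odd. Constraint 1 says a2 + a4 is even — contradiction.

Unsatisfiable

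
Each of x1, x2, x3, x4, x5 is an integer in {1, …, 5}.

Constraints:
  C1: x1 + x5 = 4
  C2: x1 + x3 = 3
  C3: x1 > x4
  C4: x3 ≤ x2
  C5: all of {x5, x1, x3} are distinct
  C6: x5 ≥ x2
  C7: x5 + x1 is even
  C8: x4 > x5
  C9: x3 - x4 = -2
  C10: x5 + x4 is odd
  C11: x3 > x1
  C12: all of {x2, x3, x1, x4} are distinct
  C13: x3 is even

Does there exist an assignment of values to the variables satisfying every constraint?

Constraints 3, 4, 6, 8, and 11 give x2 ≤ x5, x5 < x4, x4 < x1, x1 < x3, x3 ≤ x2. Chaining: x2 ≤ x5 < x4 < x1 < x3 ≤ x2, which forces x2 < x2 — impossible.

Unsatisfiable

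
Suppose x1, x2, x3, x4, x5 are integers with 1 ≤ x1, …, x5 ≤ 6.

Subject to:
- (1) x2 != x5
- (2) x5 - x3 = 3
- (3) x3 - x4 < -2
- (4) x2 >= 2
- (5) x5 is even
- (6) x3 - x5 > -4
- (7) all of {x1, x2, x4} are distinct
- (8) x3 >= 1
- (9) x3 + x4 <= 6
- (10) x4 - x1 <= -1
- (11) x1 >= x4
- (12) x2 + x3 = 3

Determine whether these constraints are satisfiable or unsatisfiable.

The assignment x1 = 5, x2 = 2, x3 = 1, x4 = 4, x5 = 4 works:
  constraint 2 holds since x5 - x3 = 3.
  constraint 3 holds since x3 - x4 = -3.
  constraint 6 holds since x3 - x5 = -3.
The rest check out directly.

Satisfiable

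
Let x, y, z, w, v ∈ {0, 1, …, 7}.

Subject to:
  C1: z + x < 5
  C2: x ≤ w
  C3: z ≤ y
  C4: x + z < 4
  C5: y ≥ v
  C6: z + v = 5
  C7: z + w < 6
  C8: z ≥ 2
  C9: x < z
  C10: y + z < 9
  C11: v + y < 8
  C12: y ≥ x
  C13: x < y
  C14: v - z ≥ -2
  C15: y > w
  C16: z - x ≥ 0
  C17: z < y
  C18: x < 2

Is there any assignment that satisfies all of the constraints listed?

One satisfying assignment is x = 0, y = 4, z = 3, w = 0, v = 2.
For the less obvious constraints — constraint 1: z + x = 3; constraint 4: x + z = 3; constraint 6: z + v = 5 — and the others hold by inspection.

Satisfiable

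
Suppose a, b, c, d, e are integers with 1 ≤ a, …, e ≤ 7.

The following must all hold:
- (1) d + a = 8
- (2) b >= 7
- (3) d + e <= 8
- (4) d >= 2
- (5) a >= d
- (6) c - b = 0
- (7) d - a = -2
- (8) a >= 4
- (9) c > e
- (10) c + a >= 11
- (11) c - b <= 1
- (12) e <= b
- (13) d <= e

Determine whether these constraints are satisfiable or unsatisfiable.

Take a = 5, b = 7, c = 7, d = 3, e = 3. Then constraint 1: d + a = 8; constraint 3: d + e = 6; constraint 6: c - b = 0, and every other listed constraint is also met.

Satisfiable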